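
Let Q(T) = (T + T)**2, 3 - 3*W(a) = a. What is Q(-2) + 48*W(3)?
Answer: 16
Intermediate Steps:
W(a) = 1 - a/3
Q(T) = 4*T**2 (Q(T) = (2*T)**2 = 4*T**2)
Q(-2) + 48*W(3) = 4*(-2)**2 + 48*(1 - 1/3*3) = 4*4 + 48*(1 - 1) = 16 + 48*0 = 16 + 0 = 16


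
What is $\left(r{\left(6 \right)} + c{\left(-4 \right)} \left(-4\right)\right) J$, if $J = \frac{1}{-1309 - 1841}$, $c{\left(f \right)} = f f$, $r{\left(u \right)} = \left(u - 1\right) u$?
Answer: $\frac{17}{1575} \approx 0.010794$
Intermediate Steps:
$r{\left(u \right)} = u \left(-1 + u\right)$ ($r{\left(u \right)} = \left(-1 + u\right) u = u \left(-1 + u\right)$)
$c{\left(f \right)} = f^{2}$
$J = - \frac{1}{3150}$ ($J = \frac{1}{-3150} = - \frac{1}{3150} \approx -0.00031746$)
$\left(r{\left(6 \right)} + c{\left(-4 \right)} \left(-4\right)\right) J = \left(6 \left(-1 + 6\right) + \left(-4\right)^{2} \left(-4\right)\right) \left(- \frac{1}{3150}\right) = \left(6 \cdot 5 + 16 \left(-4\right)\right) \left(- \frac{1}{3150}\right) = \left(30 - 64\right) \left(- \frac{1}{3150}\right) = \left(-34\right) \left(- \frac{1}{3150}\right) = \frac{17}{1575}$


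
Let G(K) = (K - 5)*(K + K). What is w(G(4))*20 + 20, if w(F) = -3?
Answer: -40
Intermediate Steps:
G(K) = 2*K*(-5 + K) (G(K) = (-5 + K)*(2*K) = 2*K*(-5 + K))
w(G(4))*20 + 20 = -3*20 + 20 = -60 + 20 = -40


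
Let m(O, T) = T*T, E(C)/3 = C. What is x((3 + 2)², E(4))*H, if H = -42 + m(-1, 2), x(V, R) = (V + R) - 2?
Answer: -1330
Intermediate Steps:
E(C) = 3*C
m(O, T) = T²
x(V, R) = -2 + R + V (x(V, R) = (R + V) - 2 = -2 + R + V)
H = -38 (H = -42 + 2² = -42 + 4 = -38)
x((3 + 2)², E(4))*H = (-2 + 3*4 + (3 + 2)²)*(-38) = (-2 + 12 + 5²)*(-38) = (-2 + 12 + 25)*(-38) = 35*(-38) = -1330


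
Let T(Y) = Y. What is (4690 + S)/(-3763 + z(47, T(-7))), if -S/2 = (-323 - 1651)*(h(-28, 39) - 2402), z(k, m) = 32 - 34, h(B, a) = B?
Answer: 1917790/753 ≈ 2546.9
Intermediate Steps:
z(k, m) = -2
S = -9593640 (S = -2*(-323 - 1651)*(-28 - 2402) = -(-3948)*(-2430) = -2*4796820 = -9593640)
(4690 + S)/(-3763 + z(47, T(-7))) = (4690 - 9593640)/(-3763 - 2) = -9588950/(-3765) = -9588950*(-1/3765) = 1917790/753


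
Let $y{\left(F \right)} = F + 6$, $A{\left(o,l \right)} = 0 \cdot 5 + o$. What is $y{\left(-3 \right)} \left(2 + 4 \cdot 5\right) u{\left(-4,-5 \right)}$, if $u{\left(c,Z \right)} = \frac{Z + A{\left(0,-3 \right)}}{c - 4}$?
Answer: $\frac{165}{4} \approx 41.25$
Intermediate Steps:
$A{\left(o,l \right)} = o$ ($A{\left(o,l \right)} = 0 + o = o$)
$u{\left(c,Z \right)} = \frac{Z}{-4 + c}$ ($u{\left(c,Z \right)} = \frac{Z + 0}{c - 4} = \frac{Z}{-4 + c}$)
$y{\left(F \right)} = 6 + F$
$y{\left(-3 \right)} \left(2 + 4 \cdot 5\right) u{\left(-4,-5 \right)} = \left(6 - 3\right) \left(2 + 4 \cdot 5\right) \left(- \frac{5}{-4 - 4}\right) = 3 \left(2 + 20\right) \left(- \frac{5}{-8}\right) = 3 \cdot 22 \left(\left(-5\right) \left(- \frac{1}{8}\right)\right) = 66 \cdot \frac{5}{8} = \frac{165}{4}$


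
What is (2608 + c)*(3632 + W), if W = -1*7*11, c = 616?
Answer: 11461320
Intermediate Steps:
W = -77 (W = -7*11 = -77)
(2608 + c)*(3632 + W) = (2608 + 616)*(3632 - 77) = 3224*3555 = 11461320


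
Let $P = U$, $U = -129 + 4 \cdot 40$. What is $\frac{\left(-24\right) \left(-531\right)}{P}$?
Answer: $\frac{12744}{31} \approx 411.1$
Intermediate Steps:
$U = 31$ ($U = -129 + 160 = 31$)
$P = 31$
$\frac{\left(-24\right) \left(-531\right)}{P} = \frac{\left(-24\right) \left(-531\right)}{31} = 12744 \cdot \frac{1}{31} = \frac{12744}{31}$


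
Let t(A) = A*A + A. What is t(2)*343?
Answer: 2058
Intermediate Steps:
t(A) = A + A² (t(A) = A² + A = A + A²)
t(2)*343 = (2*(1 + 2))*343 = (2*3)*343 = 6*343 = 2058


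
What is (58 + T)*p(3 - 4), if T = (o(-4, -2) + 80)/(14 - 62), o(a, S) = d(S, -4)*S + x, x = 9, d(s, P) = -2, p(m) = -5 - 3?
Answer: -897/2 ≈ -448.50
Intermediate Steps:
p(m) = -8
o(a, S) = 9 - 2*S (o(a, S) = -2*S + 9 = 9 - 2*S)
T = -31/16 (T = ((9 - 2*(-2)) + 80)/(14 - 62) = ((9 + 4) + 80)/(-48) = (13 + 80)*(-1/48) = 93*(-1/48) = -31/16 ≈ -1.9375)
(58 + T)*p(3 - 4) = (58 - 31/16)*(-8) = (897/16)*(-8) = -897/2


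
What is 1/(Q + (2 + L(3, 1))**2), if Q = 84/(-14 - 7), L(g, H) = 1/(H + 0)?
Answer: 1/5 ≈ 0.20000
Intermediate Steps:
L(g, H) = 1/H
Q = -4 (Q = 84/(-21) = 84*(-1/21) = -4)
1/(Q + (2 + L(3, 1))**2) = 1/(-4 + (2 + 1/1)**2) = 1/(-4 + (2 + 1)**2) = 1/(-4 + 3**2) = 1/(-4 + 9) = 1/5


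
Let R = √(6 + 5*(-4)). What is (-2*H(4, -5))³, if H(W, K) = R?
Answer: 112*I*√14 ≈ 419.07*I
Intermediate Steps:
R = I*√14 (R = √(6 - 20) = √(-14) = I*√14 ≈ 3.7417*I)
H(W, K) = I*√14
(-2*H(4, -5))³ = (-2*I*√14)³ = 112*I*√14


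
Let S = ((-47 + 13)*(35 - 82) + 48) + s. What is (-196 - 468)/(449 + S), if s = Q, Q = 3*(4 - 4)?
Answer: -664/2095 ≈ -0.31695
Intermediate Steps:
Q = 0 (Q = 3*0 = 0)
s = 0
S = 1646 (S = ((-47 + 13)*(35 - 82) + 48) + 0 = (-34*(-47) + 48) + 0 = (1598 + 48) + 0 = 1646 + 0 = 1646)
(-196 - 468)/(449 + S) = (-196 - 468)/(449 + 1646) = -664/2095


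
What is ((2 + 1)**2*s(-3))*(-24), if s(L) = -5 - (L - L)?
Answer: 1080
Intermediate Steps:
s(L) = -5 (s(L) = -5 - 1*0 = -5 + 0 = -5)
((2 + 1)**2*s(-3))*(-24) = ((2 + 1)**2*(-5))*(-24) = (3**2*(-5))*(-24) = (9*(-5))*(-24) = -45*(-24) = 1080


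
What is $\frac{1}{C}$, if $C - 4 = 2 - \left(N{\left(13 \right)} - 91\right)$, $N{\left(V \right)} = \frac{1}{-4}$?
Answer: $\frac{4}{389} \approx 0.010283$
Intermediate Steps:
$N{\left(V \right)} = - \frac{1}{4}$
$C = \frac{389}{4}$ ($C = 4 + \left(2 - \left(- \frac{1}{4} - 91\right)\right) = 4 + \left(2 - - \frac{365}{4}\right) = 4 + \left(2 + \frac{365}{4}\right) = 4 + \frac{373}{4} = \frac{389}{4} \approx 97.25$)
$\frac{1}{C} = \frac{1}{\frac{389}{4}} = \frac{4}{389}$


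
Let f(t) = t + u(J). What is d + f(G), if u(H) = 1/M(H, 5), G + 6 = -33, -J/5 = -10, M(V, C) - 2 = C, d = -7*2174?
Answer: -106798/7 ≈ -15257.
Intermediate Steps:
d = -15218
M(V, C) = 2 + C
J = 50 (J = -5*(-10) = 50)
G = -39 (G = -6 - 33 = -39)
u(H) = ⅐ (u(H) = 1/(2 + 5) = 1/7 = ⅐)
f(t) = ⅐ + t (f(t) = t + ⅐ = ⅐ + t)
d + f(G) = -15218 + (⅐ - 39) = -15218 - 272/7 = -106798/7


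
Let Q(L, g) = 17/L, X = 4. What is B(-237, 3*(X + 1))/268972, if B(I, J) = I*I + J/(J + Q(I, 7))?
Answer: 198729477/951622936 ≈ 0.20883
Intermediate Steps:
B(I, J) = I² + J/(J + 17/I) (B(I, J) = I*I + J/(J + 17/I) = I² + J/(J + 17/I))
B(-237, 3*(X + 1))/268972 = -237*(3*(4 + 1) + 17*(-237) + (3*(4 + 1))*(-237)²)/(17 - 711*(4 + 1))/268972 = -237*(3*5 - 4029 + (3*5)*56169)/(17 - 711*5)*(1/268972) = -237*(15 - 4029 + 15*56169)/(17 - 237*15)*(1/268972) = -237*(15 - 4029 + 842535)/(17 - 3555)*(1/268972) = -237*838521/(-3538)*(1/268972) = -237*(-1/3538)*838521*(1/268972) = (198729477/3538)*(1/268972) = 198729477/951622936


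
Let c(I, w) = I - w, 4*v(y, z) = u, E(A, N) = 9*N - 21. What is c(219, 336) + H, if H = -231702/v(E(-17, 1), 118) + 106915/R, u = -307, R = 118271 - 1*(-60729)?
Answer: 31900390781/10990600 ≈ 2902.5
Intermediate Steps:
R = 179000 (R = 118271 + 60729 = 179000)
E(A, N) = -21 + 9*N
v(y, z) = -307/4 (v(y, z) = (¼)*(-307) = -307/4)
H = 33186290981/10990600 (H = -231702/(-307/4) + 106915/179000 = -231702*(-4/307) + 106915*(1/179000) = 926808/307 + 21383/35800 = 33186290981/10990600 ≈ 3019.5)
c(219, 336) + H = (219 - 1*336) + 33186290981/10990600 = (219 - 336) + 33186290981/10990600 = -117 + 33186290981/10990600 = 31900390781/10990600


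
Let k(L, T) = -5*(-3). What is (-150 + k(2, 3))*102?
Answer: -13770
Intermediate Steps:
k(L, T) = 15
(-150 + k(2, 3))*102 = (-150 + 15)*102 = -135*102 = -13770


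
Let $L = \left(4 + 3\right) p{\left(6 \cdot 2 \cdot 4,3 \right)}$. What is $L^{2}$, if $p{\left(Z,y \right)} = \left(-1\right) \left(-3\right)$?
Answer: $441$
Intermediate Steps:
$p{\left(Z,y \right)} = 3$
$L = 21$ ($L = \left(4 + 3\right) 3 = 7 \cdot 3 = 21$)
$L^{2} = 21^{2} = 441$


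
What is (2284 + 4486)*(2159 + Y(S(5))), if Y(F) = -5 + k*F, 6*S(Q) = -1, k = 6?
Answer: 14575810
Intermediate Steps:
S(Q) = -⅙ (S(Q) = (⅙)*(-1) = -⅙)
Y(F) = -5 + 6*F
(2284 + 4486)*(2159 + Y(S(5))) = (2284 + 4486)*(2159 + (-5 + 6*(-⅙))) = 6770*(2159 + (-5 - 1)) = 6770*(2159 - 6) = 6770*2153 = 14575810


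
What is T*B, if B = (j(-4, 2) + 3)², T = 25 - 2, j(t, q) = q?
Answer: 575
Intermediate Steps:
T = 23
B = 25 (B = (2 + 3)² = 5² = 25)
T*B = 23*25 = 575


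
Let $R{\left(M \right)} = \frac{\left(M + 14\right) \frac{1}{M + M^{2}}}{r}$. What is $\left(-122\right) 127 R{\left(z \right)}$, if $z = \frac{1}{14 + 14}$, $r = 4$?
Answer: $- \frac{42623994}{29} \approx -1.4698 \cdot 10^{6}$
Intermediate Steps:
$z = \frac{1}{28} \approx 0.035714$
$R{\left(M \right)} = \frac{14 + M}{4 \left(M + M^{2}\right)}$ ($R{\left(M \right)} = \frac{\left(M + 14\right) \frac{1}{M + M^{2}}}{4} = \frac{14 + M}{M + M^{2}} \cdot \frac{1}{4} = \frac{14 + M}{4 \left(M + M^{2}\right)}$)
$\left(-122\right) 127 R{\left(z \right)} = \left(-122\right) 127 \frac{\frac{1}{\frac{1}{28}} \left(14 + \frac{1}{28}\right)}{4 \left(1 + \frac{1}{28}\right)} = - 15494 \cdot \frac{1}{4} \cdot 28 \frac{1}{\frac{29}{28}} \cdot \frac{393}{28} = - 15494 \cdot \frac{1}{4} \cdot 28 \cdot \frac{28}{29} \cdot \frac{393}{28} = \left(-15494\right) \frac{2751}{29} = - \frac{42623994}{29}$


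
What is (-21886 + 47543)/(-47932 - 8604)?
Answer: -25657/56536 ≈ -0.45382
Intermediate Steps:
(-21886 + 47543)/(-47932 - 8604) = 25657/(-56536) = 25657*(-1/56536) = -25657/56536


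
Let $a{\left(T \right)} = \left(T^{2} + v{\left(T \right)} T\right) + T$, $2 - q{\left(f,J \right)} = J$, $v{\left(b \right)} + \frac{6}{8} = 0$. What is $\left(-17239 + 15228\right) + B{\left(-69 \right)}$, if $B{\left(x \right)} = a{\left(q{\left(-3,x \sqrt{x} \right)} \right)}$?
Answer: $- \frac{661031}{2} + \frac{1173 i \sqrt{69}}{4} \approx -3.3052 \cdot 10^{5} + 2435.9 i$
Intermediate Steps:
$v{\left(b \right)} = - \frac{3}{4}$ ($v{\left(b \right)} = - \frac{3}{4} + 0 = - \frac{3}{4}$)
$q{\left(f,J \right)} = 2 - J$
$a{\left(T \right)} = T^{2} + \frac{T}{4}$ ($a{\left(T \right)} = \left(T^{2} - \frac{3 T}{4}\right) + T = T^{2} + \frac{T}{4}$)
$B{\left(x \right)} = \left(2 - x^{\frac{3}{2}}\right) \left(\frac{9}{4} - x^{\frac{3}{2}}\right)$ ($B{\left(x \right)} = \left(2 - x \sqrt{x}\right) \left(\frac{1}{4} - \left(-2 + x \sqrt{x}\right)\right) = \left(2 - x^{\frac{3}{2}}\right) \left(\frac{1}{4} - \left(-2 + x^{\frac{3}{2}}\right)\right) = \left(2 - x^{\frac{3}{2}}\right) \left(\frac{9}{4} - x^{\frac{3}{2}}\right)$)
$\left(-17239 + 15228\right) + B{\left(-69 \right)} = \left(-17239 + 15228\right) + \left(\frac{9}{2} + \left(-69\right)^{3} - \frac{17 \left(-69\right)^{\frac{3}{2}}}{4}\right) = -2011 - \left(\frac{657009}{2} + \frac{17}{4} \left(-69\right) i \sqrt{69}\right) = -2011 + \left(\frac{9}{2} - 328509 + \frac{1173 i \sqrt{69}}{4}\right) = -2011 - \left(\frac{657009}{2} - \frac{1173 i \sqrt{69}}{4}\right) = - \frac{661031}{2} + \frac{1173 i \sqrt{69}}{4}$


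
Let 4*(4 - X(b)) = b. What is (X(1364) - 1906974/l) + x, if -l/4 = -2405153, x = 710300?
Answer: 3415138325191/4810306 ≈ 7.0996e+5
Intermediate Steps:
l = 9620612 (l = -4*(-2405153) = 9620612)
X(b) = 4 - b/4
(X(1364) - 1906974/l) + x = ((4 - ¼*1364) - 1906974/9620612) + 710300 = ((4 - 341) - 1906974*1/9620612) + 710300 = (-337 - 953487/4810306) + 710300 = -1622026609/4810306 + 710300 = 3415138325191/4810306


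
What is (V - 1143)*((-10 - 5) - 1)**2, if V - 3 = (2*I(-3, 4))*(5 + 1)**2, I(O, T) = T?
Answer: -218112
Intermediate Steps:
V = 291 (V = 3 + (2*4)*(5 + 1)**2 = 3 + 8*6**2 = 3 + 8*36 = 3 + 288 = 291)
(V - 1143)*((-10 - 5) - 1)**2 = (291 - 1143)*((-10 - 5) - 1)**2 = -852*(-15 - 1)**2 = -852*(-16)**2 = -852*256 = -218112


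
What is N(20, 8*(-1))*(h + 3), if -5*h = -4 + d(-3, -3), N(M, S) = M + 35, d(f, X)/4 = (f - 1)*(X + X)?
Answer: -847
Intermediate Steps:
d(f, X) = 8*X*(-1 + f) (d(f, X) = 4*((f - 1)*(X + X)) = 4*((-1 + f)*(2*X)) = 4*(2*X*(-1 + f)) = 8*X*(-1 + f))
N(M, S) = 35 + M
h = -92/5 (h = -(-4 + 8*(-3)*(-1 - 3))/5 = -(-4 + 8*(-3)*(-4))/5 = -(-4 + 96)/5 = -⅕*92 = -92/5 ≈ -18.400)
N(20, 8*(-1))*(h + 3) = (35 + 20)*(-92/5 + 3) = 55*(-77/5) = -847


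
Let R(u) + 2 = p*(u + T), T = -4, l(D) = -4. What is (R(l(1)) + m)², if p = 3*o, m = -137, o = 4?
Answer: 55225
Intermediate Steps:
p = 12 (p = 3*4 = 12)
R(u) = -50 + 12*u (R(u) = -2 + 12*(u - 4) = -2 + 12*(-4 + u) = -2 + (-48 + 12*u) = -50 + 12*u)
(R(l(1)) + m)² = ((-50 + 12*(-4)) - 137)² = ((-50 - 48) - 137)² = (-98 - 137)² = (-235)² = 55225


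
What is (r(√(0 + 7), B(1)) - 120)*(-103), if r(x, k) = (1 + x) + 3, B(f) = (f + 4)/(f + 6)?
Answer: 11948 - 103*√7 ≈ 11675.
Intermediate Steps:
B(f) = (4 + f)/(6 + f)
r(x, k) = 4 + x
(r(√(0 + 7), B(1)) - 120)*(-103) = ((4 + √(0 + 7)) - 120)*(-103) = ((4 + √7) - 120)*(-103) = (-116 + √7)*(-103) = 11948 - 103*√7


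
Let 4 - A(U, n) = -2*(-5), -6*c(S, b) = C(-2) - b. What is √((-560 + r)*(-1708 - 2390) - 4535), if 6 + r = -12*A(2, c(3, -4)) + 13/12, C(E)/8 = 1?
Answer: 15*√35830/2 ≈ 1419.7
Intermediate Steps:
C(E) = 8 (C(E) = 8*1 = 8)
c(S, b) = -4/3 + b/6 (c(S, b) = -(8 - b)/6 = -4/3 + b/6)
A(U, n) = -6 (A(U, n) = 4 - (-2)*(-5) = 4 - 1*10 = 4 - 10 = -6)
r = 805/12 (r = -6 + (-12*(-6) + 13/12) = -6 + (72 + 13*(1/12)) = -6 + (72 + 13/12) = -6 + 877/12 = 805/12 ≈ 67.083)
√((-560 + r)*(-1708 - 2390) - 4535) = √((-560 + 805/12)*(-1708 - 2390) - 4535) = √(-5915/12*(-4098) - 4535) = √(4039945/2 - 4535) = √(4030875/2) = 15*√35830/2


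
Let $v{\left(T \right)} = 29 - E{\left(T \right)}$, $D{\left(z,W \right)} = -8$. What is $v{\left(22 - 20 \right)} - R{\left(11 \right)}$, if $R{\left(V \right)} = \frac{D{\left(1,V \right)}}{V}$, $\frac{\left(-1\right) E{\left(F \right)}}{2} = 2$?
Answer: $\frac{371}{11} \approx 33.727$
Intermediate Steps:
$E{\left(F \right)} = -4$ ($E{\left(F \right)} = \left(-2\right) 2 = -4$)
$v{\left(T \right)} = 33$ ($v{\left(T \right)} = 29 - -4 = 29 + 4 = 33$)
$R{\left(V \right)} = - \frac{8}{V}$
$v{\left(22 - 20 \right)} - R{\left(11 \right)} = 33 - - \frac{8}{11} = 33 + \frac{8}{11} = \frac{371}{11}$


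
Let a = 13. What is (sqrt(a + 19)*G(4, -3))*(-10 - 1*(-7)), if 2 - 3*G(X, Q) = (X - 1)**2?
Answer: 28*sqrt(2) ≈ 39.598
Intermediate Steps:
G(X, Q) = 2/3 - (-1 + X)**2/3 (G(X, Q) = 2/3 - (X - 1)**2/3 = 2/3 - (-1 + X)**2/3)
(sqrt(a + 19)*G(4, -3))*(-10 - 1*(-7)) = (sqrt(13 + 19)*(2/3 - (-1 + 4)**2/3))*(-10 - 1*(-7)) = (sqrt(32)*(2/3 - 1/3*3**2))*(-10 + 7) = ((4*sqrt(2))*(2/3 - 1/3*9))*(-3) = ((4*sqrt(2))*(2/3 - 3))*(-3) = ((4*sqrt(2))*(-7/3))*(-3) = -28*sqrt(2)/3*(-3) = 28*sqrt(2)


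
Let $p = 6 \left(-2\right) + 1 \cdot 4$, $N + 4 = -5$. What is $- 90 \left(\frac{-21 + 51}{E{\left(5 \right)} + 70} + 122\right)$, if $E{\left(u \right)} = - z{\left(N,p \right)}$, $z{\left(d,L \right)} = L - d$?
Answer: $- \frac{253440}{23} \approx -11019.0$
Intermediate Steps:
$N = -9$ ($N = -4 - 5 = -9$)
$p = -8$ ($p = -12 + 4 = -8$)
$E{\left(u \right)} = -1$ ($E{\left(u \right)} = - (-8 - -9) = - (-8 + 9) = \left(-1\right) 1 = -1$)
$- 90 \left(\frac{-21 + 51}{E{\left(5 \right)} + 70} + 122\right) = - 90 \left(\frac{-21 + 51}{-1 + 70} + 122\right) = - 90 \left(\frac{30}{69} + 122\right) = - 90 \left(30 \cdot \frac{1}{69} + 122\right) = - 90 \left(\frac{10}{23} + 122\right) = \left(-90\right) \frac{2816}{23} = - \frac{253440}{23}$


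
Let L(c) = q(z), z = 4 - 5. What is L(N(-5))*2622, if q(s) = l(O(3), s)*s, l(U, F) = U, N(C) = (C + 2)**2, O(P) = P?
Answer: -7866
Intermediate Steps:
N(C) = (2 + C)**2
z = -1
q(s) = 3*s
L(c) = -3 (L(c) = 3*(-1) = -3)
L(N(-5))*2622 = -3*2622 = -7866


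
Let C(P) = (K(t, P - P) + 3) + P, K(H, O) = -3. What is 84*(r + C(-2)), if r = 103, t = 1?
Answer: 8484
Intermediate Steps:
C(P) = P (C(P) = (-3 + 3) + P = 0 + P = P)
84*(r + C(-2)) = 84*(103 - 2) = 84*101 = 8484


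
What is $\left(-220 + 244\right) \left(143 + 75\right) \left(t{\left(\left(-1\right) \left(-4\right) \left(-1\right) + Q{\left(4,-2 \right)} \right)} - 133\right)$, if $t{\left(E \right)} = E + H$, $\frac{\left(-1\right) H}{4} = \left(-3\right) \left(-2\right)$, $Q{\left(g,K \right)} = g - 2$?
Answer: $-831888$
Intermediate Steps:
$Q{\left(g,K \right)} = -2 + g$
$H = -24$ ($H = - 4 \left(\left(-3\right) \left(-2\right)\right) = \left(-4\right) 6 = -24$)
$t{\left(E \right)} = -24 + E$ ($t{\left(E \right)} = E - 24 = -24 + E$)
$\left(-220 + 244\right) \left(143 + 75\right) \left(t{\left(\left(-1\right) \left(-4\right) \left(-1\right) + Q{\left(4,-2 \right)} \right)} - 133\right) = \left(-220 + 244\right) \left(143 + 75\right) \left(\left(-24 + \left(\left(-1\right) \left(-4\right) \left(-1\right) + \left(-2 + 4\right)\right)\right) - 133\right) = 24 \cdot 218 \left(\left(-24 + \left(4 \left(-1\right) + 2\right)\right) - 133\right) = 5232 \left(\left(-24 + \left(-4 + 2\right)\right) - 133\right) = 5232 \left(\left(-24 - 2\right) - 133\right) = 5232 \left(-26 - 133\right) = 5232 \left(-159\right) = -831888$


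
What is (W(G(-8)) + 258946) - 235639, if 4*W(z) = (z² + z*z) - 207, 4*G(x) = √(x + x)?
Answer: 93019/4 ≈ 23255.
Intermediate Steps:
G(x) = √2*√x/4 (G(x) = √(x + x)/4 = √(2*x)/4 = (√2*√x)/4 = √2*√x/4)
W(z) = -207/4 + z²/2 (W(z) = ((z² + z*z) - 207)/4 = ((z² + z²) - 207)/4 = (2*z² - 207)/4 = (-207 + 2*z²)/4 = -207/4 + z²/2)
(W(G(-8)) + 258946) - 235639 = ((-207/4 + (√2*√(-8)/4)²/2) + 258946) - 235639 = ((-207/4 + (√2*(2*I*√2)/4)²/2) + 258946) - 235639 = ((-207/4 + I²/2) + 258946) - 235639 = ((-207/4 + (½)*(-1)) + 258946) - 235639 = ((-207/4 - ½) + 258946) - 235639 = (-209/4 + 258946) - 235639 = 1035575/4 - 235639 = 93019/4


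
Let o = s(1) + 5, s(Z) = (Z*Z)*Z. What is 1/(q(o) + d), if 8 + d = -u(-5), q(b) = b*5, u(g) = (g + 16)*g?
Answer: 1/77 ≈ 0.012987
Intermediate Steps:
s(Z) = Z**3 (s(Z) = Z**2*Z = Z**3)
o = 6 (o = 1**3 + 5 = 1 + 5 = 6)
u(g) = g*(16 + g) (u(g) = (16 + g)*g = g*(16 + g))
q(b) = 5*b
d = 47 (d = -8 - (-5)*(16 - 5) = -8 - (-5)*11 = -8 - 1*(-55) = -8 + 55 = 47)
1/(q(o) + d) = 1/(5*6 + 47) = 1/(30 + 47) = 1/77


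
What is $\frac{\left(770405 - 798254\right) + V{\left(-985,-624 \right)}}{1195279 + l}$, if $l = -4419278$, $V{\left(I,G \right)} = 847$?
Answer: $\frac{27002}{3223999} \approx 0.0083753$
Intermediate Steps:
$\frac{\left(770405 - 798254\right) + V{\left(-985,-624 \right)}}{1195279 + l} = \frac{\left(770405 - 798254\right) + 847}{1195279 - 4419278} = \frac{-27849 + 847}{-3223999} = \left(-27002\right) \left(- \frac{1}{3223999}\right) = \frac{27002}{3223999}$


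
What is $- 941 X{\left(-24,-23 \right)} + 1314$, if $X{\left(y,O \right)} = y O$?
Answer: $-518118$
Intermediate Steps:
$X{\left(y,O \right)} = O y$
$- 941 X{\left(-24,-23 \right)} + 1314 = - 941 \left(\left(-23\right) \left(-24\right)\right) + 1314 = \left(-941\right) 552 + 1314 = -519432 + 1314 = -518118$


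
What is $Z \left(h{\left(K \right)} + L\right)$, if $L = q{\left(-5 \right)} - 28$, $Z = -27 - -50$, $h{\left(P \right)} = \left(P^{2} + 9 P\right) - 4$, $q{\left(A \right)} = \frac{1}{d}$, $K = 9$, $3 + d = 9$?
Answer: $\frac{17963}{6} \approx 2993.8$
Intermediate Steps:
$d = 6$ ($d = -3 + 9 = 6$)
$q{\left(A \right)} = \frac{1}{6}$
$h{\left(P \right)} = -4 + P^{2} + 9 P$
$Z = 23$ ($Z = -27 + 50 = 23$)
$L = - \frac{167}{6}$ ($L = \frac{1}{6} - 28 = - \frac{167}{6} \approx -27.833$)
$Z \left(h{\left(K \right)} + L\right) = 23 \left(\left(-4 + 9^{2} + 9 \cdot 9\right) - \frac{167}{6}\right) = 23 \left(\left(-4 + 81 + 81\right) - \frac{167}{6}\right) = 23 \left(158 - \frac{167}{6}\right) = 23 \cdot \frac{781}{6} = \frac{17963}{6}$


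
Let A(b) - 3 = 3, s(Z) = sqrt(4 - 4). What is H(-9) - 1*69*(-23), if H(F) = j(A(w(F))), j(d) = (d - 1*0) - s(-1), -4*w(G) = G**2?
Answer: 1593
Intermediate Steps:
s(Z) = 0 (s(Z) = sqrt(0) = 0)
w(G) = -G**2/4
A(b) = 6 (A(b) = 3 + 3 = 6)
j(d) = d (j(d) = (d - 1*0) - 1*0 = (d + 0) + 0 = d + 0 = d)
H(F) = 6
H(-9) - 1*69*(-23) = 6 - 1*69*(-23) = 6 - 69*(-23) = 6 + 1587 = 1593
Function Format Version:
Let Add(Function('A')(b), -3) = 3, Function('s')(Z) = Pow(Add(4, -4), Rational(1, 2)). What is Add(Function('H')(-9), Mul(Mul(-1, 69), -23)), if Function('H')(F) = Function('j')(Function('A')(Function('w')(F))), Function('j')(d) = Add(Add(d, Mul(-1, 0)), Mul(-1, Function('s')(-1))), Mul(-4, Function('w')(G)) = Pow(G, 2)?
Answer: 1593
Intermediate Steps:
Function('s')(Z) = 0 (Function('s')(Z) = Pow(0, Rational(1, 2)) = 0)
Function('w')(G) = Mul(Rational(-1, 4), Pow(G, 2))
Function('A')(b) = 6 (Function('A')(b) = Add(3, 3) = 6)
Function('j')(d) = d (Function('j')(d) = Add(Add(d, Mul(-1, 0)), Mul(-1, 0)) = Add(Add(d, 0), 0) = Add(d, 0) = d)
Function('H')(F) = 6
Add(Function('H')(-9), Mul(Mul(-1, 69), -23)) = Add(6, Mul(Mul(-1, 69), -23)) = Add(6, Mul(-69, -23)) = Add(6, 1587) = 1593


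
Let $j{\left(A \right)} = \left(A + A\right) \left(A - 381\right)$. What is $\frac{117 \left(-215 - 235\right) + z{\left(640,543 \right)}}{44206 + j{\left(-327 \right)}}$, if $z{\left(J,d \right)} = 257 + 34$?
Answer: $- \frac{52359}{507238} \approx -0.10322$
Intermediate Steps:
$z{\left(J,d \right)} = 291$
$j{\left(A \right)} = 2 A \left(-381 + A\right)$
$\frac{117 \left(-215 - 235\right) + z{\left(640,543 \right)}}{44206 + j{\left(-327 \right)}} = \frac{117 \left(-215 - 235\right) + 291}{44206 + 2 \left(-327\right) \left(-381 - 327\right)} = \frac{117 \left(-450\right) + 291}{44206 + 2 \left(-327\right) \left(-708\right)} = \frac{-52650 + 291}{44206 + 463032} = - \frac{52359}{507238}$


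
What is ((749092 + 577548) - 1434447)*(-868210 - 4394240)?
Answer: 567328947150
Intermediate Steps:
((749092 + 577548) - 1434447)*(-868210 - 4394240) = (1326640 - 1434447)*(-5262450) = -107807*(-5262450) = 567328947150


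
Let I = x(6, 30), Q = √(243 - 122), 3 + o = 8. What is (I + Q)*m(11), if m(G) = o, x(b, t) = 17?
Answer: 140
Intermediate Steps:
o = 5 (o = -3 + 8 = 5)
m(G) = 5
Q = 11 (Q = √121 = 11)
I = 17
(I + Q)*m(11) = (17 + 11)*5 = 28*5 = 140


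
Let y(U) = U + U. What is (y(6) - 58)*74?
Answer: -3404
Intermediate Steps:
y(U) = 2*U
(y(6) - 58)*74 = (2*6 - 58)*74 = (12 - 58)*74 = -46*74 = -3404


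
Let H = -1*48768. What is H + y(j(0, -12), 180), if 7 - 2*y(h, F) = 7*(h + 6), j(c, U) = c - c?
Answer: -97571/2 ≈ -48786.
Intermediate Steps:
j(c, U) = 0
y(h, F) = -35/2 - 7*h/2 (y(h, F) = 7/2 - 7*(h + 6)/2 = 7/2 - 7*(6 + h)/2 = 7/2 - (42 + 7*h)/2 = 7/2 + (-21 - 7*h/2) = -35/2 - 7*h/2)
H = -48768
H + y(j(0, -12), 180) = -48768 + (-35/2 - 7/2*0) = -48768 + (-35/2 + 0) = -48768 - 35/2 = -97571/2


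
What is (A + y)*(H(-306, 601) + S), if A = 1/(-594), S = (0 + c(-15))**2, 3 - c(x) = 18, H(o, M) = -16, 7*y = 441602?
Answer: 711988577/54 ≈ 1.3185e+7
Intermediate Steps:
y = 63086 (y = (1/7)*441602 = 63086)
c(x) = -15 (c(x) = 3 - 1*18 = 3 - 18 = -15)
S = 225 (S = (0 - 15)**2 = (-15)**2 = 225)
A = -1/594 ≈ -0.0016835
(A + y)*(H(-306, 601) + S) = (-1/594 + 63086)*(-16 + 225) = (37473083/594)*209 = 711988577/54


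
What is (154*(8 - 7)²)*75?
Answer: 11550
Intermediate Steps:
(154*(8 - 7)²)*75 = (154*1²)*75 = (154*1)*75 = 154*75 = 11550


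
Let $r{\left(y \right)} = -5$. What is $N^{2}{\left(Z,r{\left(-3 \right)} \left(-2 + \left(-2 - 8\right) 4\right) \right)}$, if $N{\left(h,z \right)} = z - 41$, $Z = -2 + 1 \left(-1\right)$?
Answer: $28561$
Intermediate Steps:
$Z = -3$ ($Z = -2 - 1 = -3$)
$N{\left(h,z \right)} = -41 + z$
$N^{2}{\left(Z,r{\left(-3 \right)} \left(-2 + \left(-2 - 8\right) 4\right) \right)} = \left(-41 - 5 \left(-2 + \left(-2 - 8\right) 4\right)\right)^{2} = \left(-41 - 5 \left(-2 - 40\right)\right)^{2} = \left(-41 - -210\right)^{2} = \left(-41 + 210\right)^{2} = 169^{2} = 28561$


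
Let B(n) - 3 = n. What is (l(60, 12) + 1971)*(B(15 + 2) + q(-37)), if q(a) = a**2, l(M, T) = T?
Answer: 2754387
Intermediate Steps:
B(n) = 3 + n
(l(60, 12) + 1971)*(B(15 + 2) + q(-37)) = (12 + 1971)*((3 + (15 + 2)) + (-37)**2) = 1983*((3 + 17) + 1369) = 1983*(20 + 1369) = 1983*1389 = 2754387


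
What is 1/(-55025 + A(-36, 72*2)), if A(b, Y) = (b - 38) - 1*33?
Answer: -1/55132 ≈ -1.8138e-5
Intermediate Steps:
A(b, Y) = -71 + b (A(b, Y) = (-38 + b) - 33 = -71 + b)
1/(-55025 + A(-36, 72*2)) = 1/(-55025 + (-71 - 36)) = 1/(-55025 - 107) = 1/(-55132) = -1/55132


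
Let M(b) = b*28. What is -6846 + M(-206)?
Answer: -12614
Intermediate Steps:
M(b) = 28*b
-6846 + M(-206) = -6846 + 28*(-206) = -6846 - 5768 = -12614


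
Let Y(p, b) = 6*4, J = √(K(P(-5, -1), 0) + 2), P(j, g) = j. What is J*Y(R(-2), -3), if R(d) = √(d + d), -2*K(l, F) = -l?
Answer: 12*I*√2 ≈ 16.971*I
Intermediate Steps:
K(l, F) = l/2 (K(l, F) = -(-1)*l/2 = l/2)
J = I*√2/2 (J = √((½)*(-5) + 2) = √(-5/2 + 2) = √(-½) = I*√2/2 ≈ 0.70711*I)
R(d) = √2*√d (R(d) = √(2*d) = √2*√d)
Y(p, b) = 24
J*Y(R(-2), -3) = (I*√2/2)*24 = 12*I*√2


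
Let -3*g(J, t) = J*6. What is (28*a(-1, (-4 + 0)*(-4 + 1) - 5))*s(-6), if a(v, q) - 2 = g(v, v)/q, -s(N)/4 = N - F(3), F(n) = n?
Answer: 2304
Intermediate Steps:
g(J, t) = -2*J (g(J, t) = -J*6/3 = -2*J)
s(N) = 12 - 4*N (s(N) = -4*(N - 1*3) = -4*(N - 3) = -4*(-3 + N) = 12 - 4*N)
a(v, q) = 2 - 2*v/q (a(v, q) = 2 + (-2*v)/q = 2 - 2*v/q)
(28*a(-1, (-4 + 0)*(-4 + 1) - 5))*s(-6) = (28*(2 - 2*(-1)/((-4 + 0)*(-4 + 1) - 5)))*(12 - 4*(-6)) = (28*(2 - 2*(-1)/(-4*(-3) - 5)))*(12 + 24) = (28*(2 - 2*(-1)/(12 - 5)))*36 = (28*(2 - 2*(-1)/7))*36 = (28*(2 - 2*(-1)*⅐))*36 = (28*(2 + 2/7))*36 = (28*(16/7))*36 = 64*36 = 2304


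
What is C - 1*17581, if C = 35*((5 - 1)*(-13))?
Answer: -19401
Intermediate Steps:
C = -1820 (C = 35*(4*(-13)) = 35*(-52) = -1820)
C - 1*17581 = -1820 - 1*17581 = -1820 - 17581 = -19401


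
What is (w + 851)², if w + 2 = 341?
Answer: 1416100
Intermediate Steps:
w = 339 (w = -2 + 341 = 339)
(w + 851)² = (339 + 851)² = 1190² = 1416100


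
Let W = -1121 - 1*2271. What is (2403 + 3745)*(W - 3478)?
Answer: -42236760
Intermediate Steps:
W = -3392 (W = -1121 - 2271 = -3392)
(2403 + 3745)*(W - 3478) = (2403 + 3745)*(-3392 - 3478) = 6148*(-6870) = -42236760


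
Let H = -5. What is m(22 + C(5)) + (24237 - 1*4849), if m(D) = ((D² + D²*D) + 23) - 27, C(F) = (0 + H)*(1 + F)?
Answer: 18936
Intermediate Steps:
C(F) = -5 - 5*F (C(F) = (0 - 5)*(1 + F) = -5*(1 + F) = -5 - 5*F)
m(D) = -4 + D² + D³ (m(D) = ((D² + D³) + 23) - 27 = (23 + D² + D³) - 27 = -4 + D² + D³)
m(22 + C(5)) + (24237 - 1*4849) = (-4 + (22 + (-5 - 5*5))² + (22 + (-5 - 5*5))³) + (24237 - 1*4849) = (-4 + (22 + (-5 - 25))² + (22 + (-5 - 25))³) + (24237 - 4849) = (-4 + (22 - 30)² + (22 - 30)³) + 19388 = (-4 + (-8)² + (-8)³) + 19388 = (-4 + 64 - 512) + 19388 = -452 + 19388 = 18936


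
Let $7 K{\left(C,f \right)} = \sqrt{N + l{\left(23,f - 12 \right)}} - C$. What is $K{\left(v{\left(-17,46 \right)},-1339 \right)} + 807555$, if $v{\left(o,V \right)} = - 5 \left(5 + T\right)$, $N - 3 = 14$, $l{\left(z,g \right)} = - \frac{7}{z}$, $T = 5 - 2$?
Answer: $\frac{5652925}{7} + \frac{8 \sqrt{138}}{161} \approx 8.0756 \cdot 10^{5}$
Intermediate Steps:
$T = 3$ ($T = 5 - 2 = 3$)
$N = 17$ ($N = 3 + 14 = 17$)
$v{\left(o,V \right)} = -40$ ($v{\left(o,V \right)} = - 5 \left(5 + 3\right) = \left(-5\right) 8 = -40$)
$K{\left(C,f \right)} = - \frac{C}{7} + \frac{8 \sqrt{138}}{161}$ ($K{\left(C,f \right)} = \frac{\sqrt{17 - \frac{7}{23}} - C}{7} = \frac{\sqrt{\frac{384}{23}} - C}{7} = \frac{\frac{8 \sqrt{138}}{23} - C}{7} = \frac{- C + \frac{8 \sqrt{138}}{23}}{7} = - \frac{C}{7} + \frac{8 \sqrt{138}}{161}$)
$K{\left(v{\left(-17,46 \right)},-1339 \right)} + 807555 = \left(\left(- \frac{1}{7}\right) \left(-40\right) + \frac{8 \sqrt{138}}{161}\right) + 807555 = \left(\frac{40}{7} + \frac{8 \sqrt{138}}{161}\right) + 807555 = \frac{5652925}{7} + \frac{8 \sqrt{138}}{161}$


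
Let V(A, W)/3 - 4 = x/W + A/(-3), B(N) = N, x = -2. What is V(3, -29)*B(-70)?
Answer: -18690/29 ≈ -644.48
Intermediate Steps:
V(A, W) = 12 - A - 6/W (V(A, W) = 12 + 3*(-2/W + A/(-3)) = 12 + 3*(-2/W + A*(-⅓)) = 12 + 3*(-2/W - A/3) = 12 + (-A - 6/W) = 12 - A - 6/W)
V(3, -29)*B(-70) = (12 - 1*3 - 6/(-29))*(-70) = (12 - 3 - 6*(-1/29))*(-70) = (12 - 3 + 6/29)*(-70) = (267/29)*(-70) = -18690/29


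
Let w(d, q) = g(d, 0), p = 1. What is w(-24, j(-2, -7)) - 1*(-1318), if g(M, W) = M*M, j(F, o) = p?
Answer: 1894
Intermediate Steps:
j(F, o) = 1
g(M, W) = M²
w(d, q) = d²
w(-24, j(-2, -7)) - 1*(-1318) = (-24)² - 1*(-1318) = 576 + 1318 = 1894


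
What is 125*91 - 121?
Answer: 11254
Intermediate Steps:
125*91 - 121 = 11375 - 121 = 11254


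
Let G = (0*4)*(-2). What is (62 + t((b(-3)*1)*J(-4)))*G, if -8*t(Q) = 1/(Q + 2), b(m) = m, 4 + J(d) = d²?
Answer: 0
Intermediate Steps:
J(d) = -4 + d²
G = 0 (G = 0*(-2) = 0)
t(Q) = -1/(8*(2 + Q)) (t(Q) = -1/(8*(Q + 2)) = -1/(8*(2 + Q)))
(62 + t((b(-3)*1)*J(-4)))*G = (62 - 1/(16 + 8*((-3*1)*(-4 + (-4)²))))*0 = (62 - 1/(16 + 8*(-3*(-4 + 16))))*0 = (62 - 1/(16 + 8*(-3*12)))*0 = (62 - 1/(16 + 8*(-36)))*0 = (62 - 1/(16 - 288))*0 = (62 - 1/(-272))*0 = (62 - 1*(-1/272))*0 = (62 + 1/272)*0 = (16865/272)*0 = 0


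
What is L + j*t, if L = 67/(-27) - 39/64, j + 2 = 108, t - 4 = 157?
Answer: 29484707/1728 ≈ 17063.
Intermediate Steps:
t = 161 (t = 4 + 157 = 161)
j = 106 (j = -2 + 108 = 106)
L = -5341/1728 (L = 67*(-1/27) - 39*1/64 = -67/27 - 39/64 = -5341/1728 ≈ -3.0909)
L + j*t = -5341/1728 + 106*161 = -5341/1728 + 17066 = 29484707/1728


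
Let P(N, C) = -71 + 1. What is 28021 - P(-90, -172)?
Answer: 28091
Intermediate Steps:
P(N, C) = -70
28021 - P(-90, -172) = 28021 - 1*(-70) = 28021 + 70 = 28091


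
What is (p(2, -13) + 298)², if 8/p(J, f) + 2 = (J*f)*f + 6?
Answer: 2597125444/29241 ≈ 88818.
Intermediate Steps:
p(J, f) = 8/(4 + J*f²) (p(J, f) = 8/(-2 + ((J*f)*f + 6)) = 8/(-2 + (J*f² + 6)) = 8/(-2 + (6 + J*f²)) = 8/(4 + J*f²))
(p(2, -13) + 298)² = (8/(4 + 2*(-13)²) + 298)² = (8/(4 + 2*169) + 298)² = (8/(4 + 338) + 298)² = (8/342 + 298)² = (8*(1/342) + 298)² = (4/171 + 298)² = (50962/171)² = 2597125444/29241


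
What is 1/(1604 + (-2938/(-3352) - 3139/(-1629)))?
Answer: 2730204/4386901181 ≈ 0.00062235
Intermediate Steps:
1/(1604 + (-2938/(-3352) - 3139/(-1629))) = 1/(1604 + (-2938*(-1/3352) - 3139*(-1/1629))) = 1/(1604 + (1469/1676 + 3139/1629)) = 1/(1604 + 7653965/2730204) = 1/(4386901181/2730204) = 2730204/4386901181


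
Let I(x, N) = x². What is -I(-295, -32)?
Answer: -87025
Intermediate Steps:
-I(-295, -32) = -1*(-295)² = -1*87025 = -87025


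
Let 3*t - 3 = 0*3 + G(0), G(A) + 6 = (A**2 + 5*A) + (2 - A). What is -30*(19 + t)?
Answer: -560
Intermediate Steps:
G(A) = -4 + A**2 + 4*A (G(A) = -6 + ((A**2 + 5*A) + (2 - A)) = -6 + (2 + A**2 + 4*A) = -4 + A**2 + 4*A)
t = -1/3 (t = 1 + (0*3 + (-4 + 0**2 + 4*0))/3 = 1 + (0 + (-4 + 0 + 0))/3 = 1 + (0 - 4)/3 = 1 + (1/3)*(-4) = 1 - 4/3 = -1/3 ≈ -0.33333)
-30*(19 + t) = -30*(19 - 1/3) = -30*56/3 = -560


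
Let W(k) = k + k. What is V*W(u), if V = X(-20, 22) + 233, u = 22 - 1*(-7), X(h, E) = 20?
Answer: 14674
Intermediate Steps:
u = 29 (u = 22 + 7 = 29)
W(k) = 2*k
V = 253 (V = 20 + 233 = 253)
V*W(u) = 253*(2*29) = 253*58 = 14674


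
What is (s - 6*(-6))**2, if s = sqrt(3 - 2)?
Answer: 1369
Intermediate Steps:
s = 1 (s = sqrt(1) = 1)
(s - 6*(-6))**2 = (1 - 6*(-6))**2 = (1 + 36)**2 = 37**2 = 1369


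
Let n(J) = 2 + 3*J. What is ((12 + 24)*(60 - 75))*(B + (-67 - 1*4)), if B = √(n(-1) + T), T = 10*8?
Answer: 38340 - 540*√79 ≈ 33540.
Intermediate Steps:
T = 80
B = √79 (B = √((2 + 3*(-1)) + 80) = √((2 - 3) + 80) = √(-1 + 80) = √79 ≈ 8.8882)
((12 + 24)*(60 - 75))*(B + (-67 - 1*4)) = ((12 + 24)*(60 - 75))*(√79 + (-67 - 1*4)) = (36*(-15))*(√79 + (-67 - 4)) = -540*(√79 - 71) = -540*(-71 + √79) = 38340 - 540*√79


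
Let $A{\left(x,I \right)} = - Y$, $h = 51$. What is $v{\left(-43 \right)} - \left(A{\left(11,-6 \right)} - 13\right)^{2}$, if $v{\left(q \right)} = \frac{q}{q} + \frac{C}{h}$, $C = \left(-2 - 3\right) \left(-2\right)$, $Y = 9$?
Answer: $- \frac{24623}{51} \approx -482.8$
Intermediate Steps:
$A{\left(x,I \right)} = -9$ ($A{\left(x,I \right)} = \left(-1\right) 9 = -9$)
$C = 10$ ($C = \left(-5\right) \left(-2\right) = 10$)
$v{\left(q \right)} = \frac{61}{51}$ ($v{\left(q \right)} = \frac{q}{q} + \frac{10}{51} = 1 + 10 \cdot \frac{1}{51} = 1 + \frac{10}{51} = \frac{61}{51}$)
$v{\left(-43 \right)} - \left(A{\left(11,-6 \right)} - 13\right)^{2} = \frac{61}{51} - \left(-9 - 13\right)^{2} = \frac{61}{51} - \left(-22\right)^{2} = \frac{61}{51} - 484 = - \frac{24623}{51}$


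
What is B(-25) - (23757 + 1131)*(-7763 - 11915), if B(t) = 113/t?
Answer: 12243651487/25 ≈ 4.8975e+8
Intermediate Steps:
B(-25) - (23757 + 1131)*(-7763 - 11915) = 113/(-25) - (23757 + 1131)*(-7763 - 11915) = 113*(-1/25) - 24888*(-19678) = -113/25 - 1*(-489746064) = -113/25 + 489746064 = 12243651487/25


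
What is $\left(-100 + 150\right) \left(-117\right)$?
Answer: $-5850$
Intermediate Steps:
$\left(-100 + 150\right) \left(-117\right) = 50 \left(-117\right) = -5850$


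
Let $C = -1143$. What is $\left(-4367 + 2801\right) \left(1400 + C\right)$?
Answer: $-402462$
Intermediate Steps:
$\left(-4367 + 2801\right) \left(1400 + C\right) = \left(-4367 + 2801\right) \left(1400 - 1143\right) = \left(-1566\right) 257 = -402462$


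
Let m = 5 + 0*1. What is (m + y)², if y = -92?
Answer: 7569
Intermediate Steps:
m = 5 (m = 5 + 0 = 5)
(m + y)² = (5 - 92)² = (-87)² = 7569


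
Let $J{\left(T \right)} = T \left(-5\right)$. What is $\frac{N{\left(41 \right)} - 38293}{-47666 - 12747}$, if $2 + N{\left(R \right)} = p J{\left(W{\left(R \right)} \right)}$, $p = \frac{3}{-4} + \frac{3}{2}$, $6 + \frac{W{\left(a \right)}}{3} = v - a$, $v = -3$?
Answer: $\frac{75465}{120826} \approx 0.62458$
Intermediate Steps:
$W{\left(a \right)} = -27 - 3 a$ ($W{\left(a \right)} = -18 + 3 \left(-3 - a\right) = -18 - \left(9 + 3 a\right) = -27 - 3 a$)
$J{\left(T \right)} = - 5 T$
$p = \frac{3}{4}$ ($p = 3 \left(- \frac{1}{4}\right) + 3 \cdot \frac{1}{2} = - \frac{3}{4} + \frac{3}{2} = \frac{3}{4} \approx 0.75$)
$N{\left(R \right)} = \frac{397}{4} + \frac{45 R}{4}$ ($N{\left(R \right)} = -2 + \frac{3 \left(- 5 \left(-27 - 3 R\right)\right)}{4} = -2 + \frac{3 \left(135 + 15 R\right)}{4} = -2 + \left(\frac{405}{4} + \frac{45 R}{4}\right) = \frac{397}{4} + \frac{45 R}{4}$)
$\frac{N{\left(41 \right)} - 38293}{-47666 - 12747} = \frac{\left(\frac{397}{4} + \frac{45}{4} \cdot 41\right) - 38293}{-47666 - 12747} = \frac{\left(\frac{397}{4} + \frac{1845}{4}\right) - 38293}{-60413} = \left(\frac{1121}{2} - 38293\right) \left(- \frac{1}{60413}\right) = \left(- \frac{75465}{2}\right) \left(- \frac{1}{60413}\right) = \frac{75465}{120826}$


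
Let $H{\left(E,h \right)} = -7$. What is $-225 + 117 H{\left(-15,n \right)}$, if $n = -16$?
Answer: $-1044$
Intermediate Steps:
$-225 + 117 H{\left(-15,n \right)} = -225 + 117 \left(-7\right) = -225 - 819 = -1044$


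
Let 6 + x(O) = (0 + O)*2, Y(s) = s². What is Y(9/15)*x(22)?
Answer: 342/25 ≈ 13.680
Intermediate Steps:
x(O) = -6 + 2*O (x(O) = -6 + (0 + O)*2 = -6 + O*2 = -6 + 2*O)
Y(9/15)*x(22) = (9/15)²*(-6 + 2*22) = (9*(1/15))²*(-6 + 44) = (⅗)²*38 = (9/25)*38 = 342/25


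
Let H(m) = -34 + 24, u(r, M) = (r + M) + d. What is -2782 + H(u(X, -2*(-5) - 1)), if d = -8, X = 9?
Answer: -2792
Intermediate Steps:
u(r, M) = -8 + M + r (u(r, M) = (r + M) - 8 = (M + r) - 8 = -8 + M + r)
H(m) = -10
-2782 + H(u(X, -2*(-5) - 1)) = -2782 - 10 = -2792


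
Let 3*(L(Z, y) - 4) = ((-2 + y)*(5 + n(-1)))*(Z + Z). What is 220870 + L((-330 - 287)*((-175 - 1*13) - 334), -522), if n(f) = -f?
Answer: -674846230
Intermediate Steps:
L(Z, y) = 4 + 2*Z*(-12 + 6*y)/3 (L(Z, y) = 4 + (((-2 + y)*(5 - 1*(-1)))*(Z + Z))/3 = 4 + (((-2 + y)*(5 + 1))*(2*Z))/3 = 4 + (((-2 + y)*6)*(2*Z))/3 = 4 + ((-12 + 6*y)*(2*Z))/3 = 4 + (2*Z*(-12 + 6*y))/3 = 4 + 2*Z*(-12 + 6*y)/3)
220870 + L((-330 - 287)*((-175 - 1*13) - 334), -522) = 220870 + (4 - 8*(-330 - 287)*((-175 - 1*13) - 334) + 4*((-330 - 287)*((-175 - 1*13) - 334))*(-522)) = 220870 + (4 - (-4936)*((-175 - 13) - 334) + 4*(-617*((-175 - 13) - 334))*(-522)) = 220870 + (4 - (-4936)*(-188 - 334) + 4*(-617*(-188 - 334))*(-522)) = 220870 + (4 - (-4936)*(-522) + 4*(-617*(-522))*(-522)) = 220870 + (4 - 8*322074 + 4*322074*(-522)) = 220870 + (4 - 2576592 - 672490512) = 220870 - 675067100 = -674846230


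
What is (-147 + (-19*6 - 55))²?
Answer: 99856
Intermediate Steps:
(-147 + (-19*6 - 55))² = (-147 + (-114 - 55))² = (-147 - 169)² = (-316)² = 99856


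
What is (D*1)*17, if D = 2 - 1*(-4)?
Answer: 102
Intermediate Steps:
D = 6 (D = 2 + 4 = 6)
(D*1)*17 = (6*1)*17 = 6*17 = 102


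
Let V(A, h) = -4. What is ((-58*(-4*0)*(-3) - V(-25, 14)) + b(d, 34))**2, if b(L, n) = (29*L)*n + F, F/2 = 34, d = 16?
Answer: 251159104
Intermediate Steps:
F = 68 (F = 2*34 = 68)
b(L, n) = 68 + 29*L*n (b(L, n) = (29*L)*n + 68 = 29*L*n + 68 = 68 + 29*L*n)
((-58*(-4*0)*(-3) - V(-25, 14)) + b(d, 34))**2 = ((-58*(-4*0)*(-3) - 1*(-4)) + (68 + 29*16*34))**2 = ((-0*(-3) + 4) + (68 + 15776))**2 = ((-58*0 + 4) + 15844)**2 = ((0 + 4) + 15844)**2 = (4 + 15844)**2 = 15848**2 = 251159104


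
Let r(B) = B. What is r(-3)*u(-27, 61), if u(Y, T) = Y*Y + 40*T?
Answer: -9507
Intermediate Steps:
u(Y, T) = Y**2 + 40*T
r(-3)*u(-27, 61) = -3*((-27)**2 + 40*61) = -3*(729 + 2440) = -3*3169 = -9507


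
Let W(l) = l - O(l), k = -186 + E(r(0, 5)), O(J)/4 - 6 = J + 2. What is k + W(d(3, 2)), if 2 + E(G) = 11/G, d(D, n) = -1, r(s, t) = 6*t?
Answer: -6499/30 ≈ -216.63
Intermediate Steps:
O(J) = 32 + 4*J (O(J) = 24 + 4*(J + 2) = 24 + 4*(2 + J) = 24 + (8 + 4*J) = 32 + 4*J)
E(G) = -2 + 11/G
k = -5629/30 (k = -186 + (-2 + 11/((6*5))) = -186 + (-2 + 11/30) = -186 - 49/30 = -5629/30 ≈ -187.63)
W(l) = -32 - 3*l (W(l) = l - (32 + 4*l) = l + (-32 - 4*l) = -32 - 3*l)
k + W(d(3, 2)) = -5629/30 + (-32 - 3*(-1)) = -5629/30 + (-32 + 3) = -5629/30 - 29 = -6499/30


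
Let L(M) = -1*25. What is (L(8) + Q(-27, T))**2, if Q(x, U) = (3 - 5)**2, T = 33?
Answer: 441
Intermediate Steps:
Q(x, U) = 4 (Q(x, U) = (-2)**2 = 4)
L(M) = -25
(L(8) + Q(-27, T))**2 = (-25 + 4)**2 = (-21)**2 = 441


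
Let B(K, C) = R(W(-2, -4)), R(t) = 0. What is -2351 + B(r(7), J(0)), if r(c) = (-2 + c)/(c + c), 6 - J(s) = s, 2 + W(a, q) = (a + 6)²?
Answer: -2351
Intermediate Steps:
W(a, q) = -2 + (6 + a)² (W(a, q) = -2 + (a + 6)² = -2 + (6 + a)²)
J(s) = 6 - s
r(c) = (-2 + c)/(2*c) (r(c) = (-2 + c)/((2*c)) = (-2 + c)*(1/(2*c)) = (-2 + c)/(2*c))
B(K, C) = 0
-2351 + B(r(7), J(0)) = -2351 + 0 = -2351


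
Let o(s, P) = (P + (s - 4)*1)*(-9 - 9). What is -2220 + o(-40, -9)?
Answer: -1266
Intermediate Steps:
o(s, P) = 72 - 18*P - 18*s (o(s, P) = (P + (-4 + s)*1)*(-18) = (P + (-4 + s))*(-18) = (-4 + P + s)*(-18) = 72 - 18*P - 18*s)
-2220 + o(-40, -9) = -2220 + (72 - 18*(-9) - 18*(-40)) = -2220 + (72 + 162 + 720) = -2220 + 954 = -1266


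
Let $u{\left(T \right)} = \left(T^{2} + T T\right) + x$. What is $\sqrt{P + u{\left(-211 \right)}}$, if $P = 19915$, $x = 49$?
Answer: $\sqrt{109006} \approx 330.16$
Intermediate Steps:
$u{\left(T \right)} = 49 + 2 T^{2}$ ($u{\left(T \right)} = \left(T^{2} + T T\right) + 49 = \left(T^{2} + T^{2}\right) + 49 = 2 T^{2} + 49 = 49 + 2 T^{2}$)
$\sqrt{P + u{\left(-211 \right)}} = \sqrt{19915 + \left(49 + 2 \left(-211\right)^{2}\right)} = \sqrt{19915 + \left(49 + 2 \cdot 44521\right)} = \sqrt{19915 + \left(49 + 89042\right)} = \sqrt{19915 + 89091} = \sqrt{109006}$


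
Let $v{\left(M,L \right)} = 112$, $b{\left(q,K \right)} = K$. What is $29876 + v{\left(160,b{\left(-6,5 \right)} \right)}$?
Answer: $29988$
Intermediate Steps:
$29876 + v{\left(160,b{\left(-6,5 \right)} \right)} = 29876 + 112 = 29988$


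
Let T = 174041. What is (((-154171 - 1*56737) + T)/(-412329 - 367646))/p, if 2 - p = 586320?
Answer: -36867/457313382050 ≈ -8.0616e-8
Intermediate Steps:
p = -586318 (p = 2 - 1*586320 = 2 - 586320 = -586318)
(((-154171 - 1*56737) + T)/(-412329 - 367646))/p = (((-154171 - 1*56737) + 174041)/(-412329 - 367646))/(-586318) = (((-154171 - 56737) + 174041)/(-779975))*(-1/586318) = ((-210908 + 174041)*(-1/779975))*(-1/586318) = -36867*(-1/779975)*(-1/586318) = (36867/779975)*(-1/586318) = -36867/457313382050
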